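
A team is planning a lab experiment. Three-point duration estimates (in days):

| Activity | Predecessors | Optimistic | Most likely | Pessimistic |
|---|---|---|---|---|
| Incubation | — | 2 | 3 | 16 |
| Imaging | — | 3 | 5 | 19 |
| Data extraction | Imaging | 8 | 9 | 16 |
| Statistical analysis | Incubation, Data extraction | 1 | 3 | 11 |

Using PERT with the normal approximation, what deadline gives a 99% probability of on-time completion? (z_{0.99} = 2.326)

28.9 days

te_Incubation = (2 + 4·3 + 16)/6 = 30/6 = 5; σ²_Incubation = ((16−2)/6)² = 5.444
te_Imaging = (3 + 4·5 + 19)/6 = 42/6 = 7; σ²_Imaging = ((19−3)/6)² = 7.111
te_Data extraction = (8 + 4·9 + 16)/6 = 60/6 = 10; σ²_Data extraction = ((16−8)/6)² = 1.778
te_Statistical analysis = (1 + 4·3 + 11)/6 = 24/6 = 4; σ²_Statistical analysis = ((11−1)/6)² = 2.778

Forward pass:
ES_Incubation = 0; EF_Incubation = 5
ES_Imaging = 0; EF_Imaging = 7
ES_Data extraction = 7; EF_Data extraction = 7+10 = 17
ES_Statistical analysis = max(EF_Incubation=5, EF_Data extraction=17) = 17; EF_Statistical analysis = 17+4 = 21
Expected project duration μ = 21 days. Critical path: Imaging → Data extraction → Statistical analysis.

Variance along critical path = 7.111 + 1.778 + 2.778 = 11.667; σ = 3.416 days.
D = μ + z·σ = 21 + 2.326·3.416 = 28.9 days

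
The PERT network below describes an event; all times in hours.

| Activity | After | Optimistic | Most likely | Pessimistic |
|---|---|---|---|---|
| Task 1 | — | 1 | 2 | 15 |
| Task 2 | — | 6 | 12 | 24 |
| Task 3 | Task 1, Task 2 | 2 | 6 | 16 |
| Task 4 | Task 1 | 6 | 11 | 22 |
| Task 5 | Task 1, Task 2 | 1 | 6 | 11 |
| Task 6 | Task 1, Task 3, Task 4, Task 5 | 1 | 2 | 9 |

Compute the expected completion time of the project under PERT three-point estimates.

te_Task 1 = (1 + 4·2 + 15)/6 = 24/6 = 4
te_Task 2 = (6 + 4·12 + 24)/6 = 78/6 = 13
te_Task 3 = (2 + 4·6 + 16)/6 = 42/6 = 7
te_Task 4 = (6 + 4·11 + 22)/6 = 72/6 = 12
te_Task 5 = (1 + 4·6 + 11)/6 = 36/6 = 6
te_Task 6 = (1 + 4·2 + 9)/6 = 18/6 = 3

Forward pass:
ES_Task 1 = 0; EF_Task 1 = 4
ES_Task 2 = 0; EF_Task 2 = 13
ES_Task 3 = max(EF_Task 1=4, EF_Task 2=13) = 13; EF_Task 3 = 13+7 = 20
ES_Task 4 = 4; EF_Task 4 = 4+12 = 16
ES_Task 5 = max(EF_Task 1=4, EF_Task 2=13) = 13; EF_Task 5 = 13+6 = 19
ES_Task 6 = max(EF_Task 1=4, EF_Task 3=20, EF_Task 4=16, EF_Task 5=19) = 20; EF_Task 6 = 20+3 = 23
Expected project duration μ = 23 hours. Critical path: Task 2 → Task 3 → Task 6.

23 hours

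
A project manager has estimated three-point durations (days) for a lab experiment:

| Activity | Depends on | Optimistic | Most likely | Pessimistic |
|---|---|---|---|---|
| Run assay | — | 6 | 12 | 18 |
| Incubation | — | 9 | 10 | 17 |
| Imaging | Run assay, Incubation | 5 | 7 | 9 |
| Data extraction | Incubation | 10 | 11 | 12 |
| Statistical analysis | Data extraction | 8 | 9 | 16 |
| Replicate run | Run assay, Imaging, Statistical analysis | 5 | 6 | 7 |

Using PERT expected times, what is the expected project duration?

te_Run assay = (6 + 4·12 + 18)/6 = 72/6 = 12
te_Incubation = (9 + 4·10 + 17)/6 = 66/6 = 11
te_Imaging = (5 + 4·7 + 9)/6 = 42/6 = 7
te_Data extraction = (10 + 4·11 + 12)/6 = 66/6 = 11
te_Statistical analysis = (8 + 4·9 + 16)/6 = 60/6 = 10
te_Replicate run = (5 + 4·6 + 7)/6 = 36/6 = 6

Forward pass:
ES_Run assay = 0; EF_Run assay = 12
ES_Incubation = 0; EF_Incubation = 11
ES_Imaging = max(EF_Run assay=12, EF_Incubation=11) = 12; EF_Imaging = 12+7 = 19
ES_Data extraction = 11; EF_Data extraction = 11+11 = 22
ES_Statistical analysis = 22; EF_Statistical analysis = 22+10 = 32
ES_Replicate run = max(EF_Run assay=12, EF_Imaging=19, EF_Statistical analysis=32) = 32; EF_Replicate run = 32+6 = 38
Expected project duration μ = 38 days. Critical path: Incubation → Data extraction → Statistical analysis → Replicate run.

38 days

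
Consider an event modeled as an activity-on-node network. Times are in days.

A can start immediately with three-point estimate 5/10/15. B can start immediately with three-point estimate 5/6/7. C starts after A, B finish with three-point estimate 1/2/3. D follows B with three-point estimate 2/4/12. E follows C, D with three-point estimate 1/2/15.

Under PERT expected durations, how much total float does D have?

1 days

te_A = (5 + 4·10 + 15)/6 = 60/6 = 10
te_B = (5 + 4·6 + 7)/6 = 36/6 = 6
te_C = (1 + 4·2 + 3)/6 = 12/6 = 2
te_D = (2 + 4·4 + 12)/6 = 30/6 = 5
te_E = (1 + 4·2 + 15)/6 = 24/6 = 4

Forward pass:
ES_A = 0; EF_A = 10
ES_B = 0; EF_B = 6
ES_C = max(EF_A=10, EF_B=6) = 10; EF_C = 10+2 = 12
ES_D = 6; EF_D = 6+5 = 11
ES_E = max(EF_C=12, EF_D=11) = 12; EF_E = 12+4 = 16
Expected project duration μ = 16 days. Critical path: A → C → E.

Backward pass:
LF_E = 16; LS_E = 16−4 = 12
LF_D = LS_E = 12; LS_D = 12−5 = 7
LF_C = LS_E = 12; LS_C = 12−2 = 10
LF_B = min(LS_C=10, LS_D=7) = 7; LS_B = 7−6 = 1
LF_A = LS_C = 10; LS_A = 10−10 = 0
Slack_D = LS_D − ES_D = 7 − 6 = 1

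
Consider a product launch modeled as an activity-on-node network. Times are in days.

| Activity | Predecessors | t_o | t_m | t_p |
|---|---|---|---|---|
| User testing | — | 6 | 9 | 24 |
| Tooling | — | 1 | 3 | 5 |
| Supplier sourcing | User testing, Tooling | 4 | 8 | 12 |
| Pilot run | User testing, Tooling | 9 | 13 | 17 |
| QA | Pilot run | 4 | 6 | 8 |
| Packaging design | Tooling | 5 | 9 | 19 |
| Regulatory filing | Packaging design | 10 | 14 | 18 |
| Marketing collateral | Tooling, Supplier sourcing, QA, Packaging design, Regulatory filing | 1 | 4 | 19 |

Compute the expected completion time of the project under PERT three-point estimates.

te_User testing = (6 + 4·9 + 24)/6 = 66/6 = 11
te_Tooling = (1 + 4·3 + 5)/6 = 18/6 = 3
te_Supplier sourcing = (4 + 4·8 + 12)/6 = 48/6 = 8
te_Pilot run = (9 + 4·13 + 17)/6 = 78/6 = 13
te_QA = (4 + 4·6 + 8)/6 = 36/6 = 6
te_Packaging design = (5 + 4·9 + 19)/6 = 60/6 = 10
te_Regulatory filing = (10 + 4·14 + 18)/6 = 84/6 = 14
te_Marketing collateral = (1 + 4·4 + 19)/6 = 36/6 = 6

Forward pass:
ES_User testing = 0; EF_User testing = 11
ES_Tooling = 0; EF_Tooling = 3
ES_Supplier sourcing = max(EF_User testing=11, EF_Tooling=3) = 11; EF_Supplier sourcing = 11+8 = 19
ES_Pilot run = max(EF_User testing=11, EF_Tooling=3) = 11; EF_Pilot run = 11+13 = 24
ES_QA = 24; EF_QA = 24+6 = 30
ES_Packaging design = 3; EF_Packaging design = 3+10 = 13
ES_Regulatory filing = 13; EF_Regulatory filing = 13+14 = 27
ES_Marketing collateral = max(EF_Tooling=3, EF_Supplier sourcing=19, EF_QA=30, EF_Packaging design=13, EF_Regulatory filing=27) = 30; EF_Marketing collateral = 30+6 = 36
Expected project duration μ = 36 days. Critical path: User testing → Pilot run → QA → Marketing collateral.

36 days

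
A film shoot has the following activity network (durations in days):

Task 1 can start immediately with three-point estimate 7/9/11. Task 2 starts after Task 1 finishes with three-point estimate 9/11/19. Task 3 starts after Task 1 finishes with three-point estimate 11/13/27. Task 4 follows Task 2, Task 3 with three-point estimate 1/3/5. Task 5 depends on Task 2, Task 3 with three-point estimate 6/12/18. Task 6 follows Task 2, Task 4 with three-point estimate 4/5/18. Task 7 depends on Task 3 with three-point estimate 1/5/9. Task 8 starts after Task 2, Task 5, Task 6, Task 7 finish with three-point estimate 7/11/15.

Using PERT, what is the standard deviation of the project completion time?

3.65 days

te_Task 1 = (7 + 4·9 + 11)/6 = 54/6 = 9; σ²_Task 1 = ((11−7)/6)² = 0.444
te_Task 2 = (9 + 4·11 + 19)/6 = 72/6 = 12; σ²_Task 2 = ((19−9)/6)² = 2.778
te_Task 3 = (11 + 4·13 + 27)/6 = 90/6 = 15; σ²_Task 3 = ((27−11)/6)² = 7.111
te_Task 4 = (1 + 4·3 + 5)/6 = 18/6 = 3; σ²_Task 4 = ((5−1)/6)² = 0.444
te_Task 5 = (6 + 4·12 + 18)/6 = 72/6 = 12; σ²_Task 5 = ((18−6)/6)² = 4.000
te_Task 6 = (4 + 4·5 + 18)/6 = 42/6 = 7; σ²_Task 6 = ((18−4)/6)² = 5.444
te_Task 7 = (1 + 4·5 + 9)/6 = 30/6 = 5; σ²_Task 7 = ((9−1)/6)² = 1.778
te_Task 8 = (7 + 4·11 + 15)/6 = 66/6 = 11; σ²_Task 8 = ((15−7)/6)² = 1.778

Forward pass:
ES_Task 1 = 0; EF_Task 1 = 9
ES_Task 2 = 9; EF_Task 2 = 9+12 = 21
ES_Task 3 = 9; EF_Task 3 = 9+15 = 24
ES_Task 4 = max(EF_Task 2=21, EF_Task 3=24) = 24; EF_Task 4 = 24+3 = 27
ES_Task 5 = max(EF_Task 2=21, EF_Task 3=24) = 24; EF_Task 5 = 24+12 = 36
ES_Task 6 = max(EF_Task 2=21, EF_Task 4=27) = 27; EF_Task 6 = 27+7 = 34
ES_Task 7 = 24; EF_Task 7 = 24+5 = 29
ES_Task 8 = max(EF_Task 2=21, EF_Task 5=36, EF_Task 6=34, EF_Task 7=29) = 36; EF_Task 8 = 36+11 = 47
Expected project duration μ = 47 days. Critical path: Task 1 → Task 3 → Task 5 → Task 8.

Variance along critical path = 0.444 + 7.111 + 4.000 + 1.778 = 13.333
σ = √13.333 = 3.651 days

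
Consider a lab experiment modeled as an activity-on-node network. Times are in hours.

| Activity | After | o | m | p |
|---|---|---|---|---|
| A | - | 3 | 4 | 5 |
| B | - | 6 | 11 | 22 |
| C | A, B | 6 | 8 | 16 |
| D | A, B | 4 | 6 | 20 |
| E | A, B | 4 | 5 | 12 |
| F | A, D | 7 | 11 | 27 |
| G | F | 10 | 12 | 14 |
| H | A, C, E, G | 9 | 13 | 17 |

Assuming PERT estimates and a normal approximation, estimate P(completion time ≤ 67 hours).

0.957

te_A = (3 + 4·4 + 5)/6 = 24/6 = 4; σ²_A = ((5−3)/6)² = 0.111
te_B = (6 + 4·11 + 22)/6 = 72/6 = 12; σ²_B = ((22−6)/6)² = 7.111
te_C = (6 + 4·8 + 16)/6 = 54/6 = 9; σ²_C = ((16−6)/6)² = 2.778
te_D = (4 + 4·6 + 20)/6 = 48/6 = 8; σ²_D = ((20−4)/6)² = 7.111
te_E = (4 + 4·5 + 12)/6 = 36/6 = 6; σ²_E = ((12−4)/6)² = 1.778
te_F = (7 + 4·11 + 27)/6 = 78/6 = 13; σ²_F = ((27−7)/6)² = 11.111
te_G = (10 + 4·12 + 14)/6 = 72/6 = 12; σ²_G = ((14−10)/6)² = 0.444
te_H = (9 + 4·13 + 17)/6 = 78/6 = 13; σ²_H = ((17−9)/6)² = 1.778

Forward pass:
ES_A = 0; EF_A = 4
ES_B = 0; EF_B = 12
ES_C = max(EF_A=4, EF_B=12) = 12; EF_C = 12+9 = 21
ES_D = max(EF_A=4, EF_B=12) = 12; EF_D = 12+8 = 20
ES_E = max(EF_A=4, EF_B=12) = 12; EF_E = 12+6 = 18
ES_F = max(EF_A=4, EF_D=20) = 20; EF_F = 20+13 = 33
ES_G = 33; EF_G = 33+12 = 45
ES_H = max(EF_A=4, EF_C=21, EF_E=18, EF_G=45) = 45; EF_H = 45+13 = 58
Expected project duration μ = 58 hours. Critical path: B → D → F → G → H.

Variance along critical path = 7.111 + 7.111 + 11.111 + 0.444 + 1.778 = 27.556; σ = √27.556 = 5.249 hours.
Z = (67 − 58) / 5.249 = 1.715
P(T ≤ 67) = Φ(1.715) ≈ 0.957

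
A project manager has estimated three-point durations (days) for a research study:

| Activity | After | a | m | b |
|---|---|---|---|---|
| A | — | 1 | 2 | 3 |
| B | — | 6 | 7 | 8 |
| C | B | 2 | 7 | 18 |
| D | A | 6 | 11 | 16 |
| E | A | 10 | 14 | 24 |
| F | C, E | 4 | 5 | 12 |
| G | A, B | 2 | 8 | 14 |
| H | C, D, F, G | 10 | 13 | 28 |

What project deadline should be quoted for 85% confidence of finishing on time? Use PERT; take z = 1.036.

te_A = (1 + 4·2 + 3)/6 = 12/6 = 2; σ²_A = ((3−1)/6)² = 0.111
te_B = (6 + 4·7 + 8)/6 = 42/6 = 7; σ²_B = ((8−6)/6)² = 0.111
te_C = (2 + 4·7 + 18)/6 = 48/6 = 8; σ²_C = ((18−2)/6)² = 7.111
te_D = (6 + 4·11 + 16)/6 = 66/6 = 11; σ²_D = ((16−6)/6)² = 2.778
te_E = (10 + 4·14 + 24)/6 = 90/6 = 15; σ²_E = ((24−10)/6)² = 5.444
te_F = (4 + 4·5 + 12)/6 = 36/6 = 6; σ²_F = ((12−4)/6)² = 1.778
te_G = (2 + 4·8 + 14)/6 = 48/6 = 8; σ²_G = ((14−2)/6)² = 4.000
te_H = (10 + 4·13 + 28)/6 = 90/6 = 15; σ²_H = ((28−10)/6)² = 9.000

Forward pass:
ES_A = 0; EF_A = 2
ES_B = 0; EF_B = 7
ES_C = 7; EF_C = 7+8 = 15
ES_D = 2; EF_D = 2+11 = 13
ES_E = 2; EF_E = 2+15 = 17
ES_F = max(EF_C=15, EF_E=17) = 17; EF_F = 17+6 = 23
ES_G = max(EF_A=2, EF_B=7) = 7; EF_G = 7+8 = 15
ES_H = max(EF_C=15, EF_D=13, EF_F=23, EF_G=15) = 23; EF_H = 23+15 = 38
Expected project duration μ = 38 days. Critical path: A → E → F → H.

Variance along critical path = 0.111 + 5.444 + 1.778 + 9.000 = 16.333; σ = 4.041 days.
D = μ + z·σ = 38 + 1.036·4.041 = 42.2 days

42.2 days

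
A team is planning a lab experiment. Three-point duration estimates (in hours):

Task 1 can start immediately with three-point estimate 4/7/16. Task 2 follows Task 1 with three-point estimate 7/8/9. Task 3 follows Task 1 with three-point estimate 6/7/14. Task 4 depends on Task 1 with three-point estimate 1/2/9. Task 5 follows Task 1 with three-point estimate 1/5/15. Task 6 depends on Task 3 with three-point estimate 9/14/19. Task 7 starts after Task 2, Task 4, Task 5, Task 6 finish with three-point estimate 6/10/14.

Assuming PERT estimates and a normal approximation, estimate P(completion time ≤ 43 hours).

te_Task 1 = (4 + 4·7 + 16)/6 = 48/6 = 8; σ²_Task 1 = ((16−4)/6)² = 4.000
te_Task 2 = (7 + 4·8 + 9)/6 = 48/6 = 8; σ²_Task 2 = ((9−7)/6)² = 0.111
te_Task 3 = (6 + 4·7 + 14)/6 = 48/6 = 8; σ²_Task 3 = ((14−6)/6)² = 1.778
te_Task 4 = (1 + 4·2 + 9)/6 = 18/6 = 3; σ²_Task 4 = ((9−1)/6)² = 1.778
te_Task 5 = (1 + 4·5 + 15)/6 = 36/6 = 6; σ²_Task 5 = ((15−1)/6)² = 5.444
te_Task 6 = (9 + 4·14 + 19)/6 = 84/6 = 14; σ²_Task 6 = ((19−9)/6)² = 2.778
te_Task 7 = (6 + 4·10 + 14)/6 = 60/6 = 10; σ²_Task 7 = ((14−6)/6)² = 1.778

Forward pass:
ES_Task 1 = 0; EF_Task 1 = 8
ES_Task 2 = 8; EF_Task 2 = 8+8 = 16
ES_Task 3 = 8; EF_Task 3 = 8+8 = 16
ES_Task 4 = 8; EF_Task 4 = 8+3 = 11
ES_Task 5 = 8; EF_Task 5 = 8+6 = 14
ES_Task 6 = 16; EF_Task 6 = 16+14 = 30
ES_Task 7 = max(EF_Task 2=16, EF_Task 4=11, EF_Task 5=14, EF_Task 6=30) = 30; EF_Task 7 = 30+10 = 40
Expected project duration μ = 40 hours. Critical path: Task 1 → Task 3 → Task 6 → Task 7.

Variance along critical path = 4.000 + 1.778 + 2.778 + 1.778 = 10.333; σ = √10.333 = 3.215 hours.
Z = (43 − 40) / 3.215 = 0.933
P(T ≤ 43) = Φ(0.933) ≈ 0.825

0.825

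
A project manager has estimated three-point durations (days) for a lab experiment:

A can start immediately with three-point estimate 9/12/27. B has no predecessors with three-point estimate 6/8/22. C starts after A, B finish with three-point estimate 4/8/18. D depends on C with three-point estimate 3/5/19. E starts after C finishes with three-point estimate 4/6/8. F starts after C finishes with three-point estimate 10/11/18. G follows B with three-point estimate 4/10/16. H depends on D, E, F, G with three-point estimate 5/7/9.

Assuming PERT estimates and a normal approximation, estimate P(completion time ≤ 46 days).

te_A = (9 + 4·12 + 27)/6 = 84/6 = 14; σ²_A = ((27−9)/6)² = 9.000
te_B = (6 + 4·8 + 22)/6 = 60/6 = 10; σ²_B = ((22−6)/6)² = 7.111
te_C = (4 + 4·8 + 18)/6 = 54/6 = 9; σ²_C = ((18−4)/6)² = 5.444
te_D = (3 + 4·5 + 19)/6 = 42/6 = 7; σ²_D = ((19−3)/6)² = 7.111
te_E = (4 + 4·6 + 8)/6 = 36/6 = 6; σ²_E = ((8−4)/6)² = 0.444
te_F = (10 + 4·11 + 18)/6 = 72/6 = 12; σ²_F = ((18−10)/6)² = 1.778
te_G = (4 + 4·10 + 16)/6 = 60/6 = 10; σ²_G = ((16−4)/6)² = 4.000
te_H = (5 + 4·7 + 9)/6 = 42/6 = 7; σ²_H = ((9−5)/6)² = 0.444

Forward pass:
ES_A = 0; EF_A = 14
ES_B = 0; EF_B = 10
ES_C = max(EF_A=14, EF_B=10) = 14; EF_C = 14+9 = 23
ES_D = 23; EF_D = 23+7 = 30
ES_E = 23; EF_E = 23+6 = 29
ES_F = 23; EF_F = 23+12 = 35
ES_G = 10; EF_G = 10+10 = 20
ES_H = max(EF_D=30, EF_E=29, EF_F=35, EF_G=20) = 35; EF_H = 35+7 = 42
Expected project duration μ = 42 days. Critical path: A → C → F → H.

Variance along critical path = 9.000 + 5.444 + 1.778 + 0.444 = 16.667; σ = √16.667 = 4.082 days.
Z = (46 − 42) / 4.082 = 0.980
P(T ≤ 46) = Φ(0.980) ≈ 0.836

0.836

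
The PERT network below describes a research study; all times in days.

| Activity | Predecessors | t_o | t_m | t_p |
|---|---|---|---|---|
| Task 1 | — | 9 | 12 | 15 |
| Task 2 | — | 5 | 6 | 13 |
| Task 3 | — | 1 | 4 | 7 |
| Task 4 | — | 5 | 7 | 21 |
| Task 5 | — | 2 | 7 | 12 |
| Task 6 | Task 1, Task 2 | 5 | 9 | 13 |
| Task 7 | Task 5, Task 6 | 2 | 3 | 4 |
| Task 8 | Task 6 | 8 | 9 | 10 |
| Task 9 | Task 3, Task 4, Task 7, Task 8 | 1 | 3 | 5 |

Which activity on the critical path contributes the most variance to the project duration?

te_Task 1 = (9 + 4·12 + 15)/6 = 72/6 = 12; σ²_Task 1 = ((15−9)/6)² = 1.000
te_Task 2 = (5 + 4·6 + 13)/6 = 42/6 = 7; σ²_Task 2 = ((13−5)/6)² = 1.778
te_Task 3 = (1 + 4·4 + 7)/6 = 24/6 = 4; σ²_Task 3 = ((7−1)/6)² = 1.000
te_Task 4 = (5 + 4·7 + 21)/6 = 54/6 = 9; σ²_Task 4 = ((21−5)/6)² = 7.111
te_Task 5 = (2 + 4·7 + 12)/6 = 42/6 = 7; σ²_Task 5 = ((12−2)/6)² = 2.778
te_Task 6 = (5 + 4·9 + 13)/6 = 54/6 = 9; σ²_Task 6 = ((13−5)/6)² = 1.778
te_Task 7 = (2 + 4·3 + 4)/6 = 18/6 = 3; σ²_Task 7 = ((4−2)/6)² = 0.111
te_Task 8 = (8 + 4·9 + 10)/6 = 54/6 = 9; σ²_Task 8 = ((10−8)/6)² = 0.111
te_Task 9 = (1 + 4·3 + 5)/6 = 18/6 = 3; σ²_Task 9 = ((5−1)/6)² = 0.444

Forward pass:
ES_Task 1 = 0; EF_Task 1 = 12
ES_Task 2 = 0; EF_Task 2 = 7
ES_Task 3 = 0; EF_Task 3 = 4
ES_Task 4 = 0; EF_Task 4 = 9
ES_Task 5 = 0; EF_Task 5 = 7
ES_Task 6 = max(EF_Task 1=12, EF_Task 2=7) = 12; EF_Task 6 = 12+9 = 21
ES_Task 7 = max(EF_Task 5=7, EF_Task 6=21) = 21; EF_Task 7 = 21+3 = 24
ES_Task 8 = 21; EF_Task 8 = 21+9 = 30
ES_Task 9 = max(EF_Task 3=4, EF_Task 4=9, EF_Task 7=24, EF_Task 8=30) = 30; EF_Task 9 = 30+3 = 33
Expected project duration μ = 33 days. Critical path: Task 1 → Task 6 → Task 8 → Task 9.

Variances on critical path: σ²_Task 1=1.000, σ²_Task 6=1.778, σ²_Task 8=0.111, σ²_Task 9=0.444.
Largest is σ²_Task 6 = 1.778.

Task 6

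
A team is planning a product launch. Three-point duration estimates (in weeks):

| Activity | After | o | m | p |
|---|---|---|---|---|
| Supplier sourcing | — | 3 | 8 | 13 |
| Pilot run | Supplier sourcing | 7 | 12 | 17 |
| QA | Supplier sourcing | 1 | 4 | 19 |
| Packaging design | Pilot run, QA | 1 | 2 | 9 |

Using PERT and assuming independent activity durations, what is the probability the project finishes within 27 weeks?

te_Supplier sourcing = (3 + 4·8 + 13)/6 = 48/6 = 8; σ²_Supplier sourcing = ((13−3)/6)² = 2.778
te_Pilot run = (7 + 4·12 + 17)/6 = 72/6 = 12; σ²_Pilot run = ((17−7)/6)² = 2.778
te_QA = (1 + 4·4 + 19)/6 = 36/6 = 6; σ²_QA = ((19−1)/6)² = 9.000
te_Packaging design = (1 + 4·2 + 9)/6 = 18/6 = 3; σ²_Packaging design = ((9−1)/6)² = 1.778

Forward pass:
ES_Supplier sourcing = 0; EF_Supplier sourcing = 8
ES_Pilot run = 8; EF_Pilot run = 8+12 = 20
ES_QA = 8; EF_QA = 8+6 = 14
ES_Packaging design = max(EF_Pilot run=20, EF_QA=14) = 20; EF_Packaging design = 20+3 = 23
Expected project duration μ = 23 weeks. Critical path: Supplier sourcing → Pilot run → Packaging design.

Variance along critical path = 2.778 + 2.778 + 1.778 = 7.333; σ = √7.333 = 2.708 weeks.
Z = (27 − 23) / 2.708 = 1.477
P(T ≤ 27) = Φ(1.477) ≈ 0.930

0.930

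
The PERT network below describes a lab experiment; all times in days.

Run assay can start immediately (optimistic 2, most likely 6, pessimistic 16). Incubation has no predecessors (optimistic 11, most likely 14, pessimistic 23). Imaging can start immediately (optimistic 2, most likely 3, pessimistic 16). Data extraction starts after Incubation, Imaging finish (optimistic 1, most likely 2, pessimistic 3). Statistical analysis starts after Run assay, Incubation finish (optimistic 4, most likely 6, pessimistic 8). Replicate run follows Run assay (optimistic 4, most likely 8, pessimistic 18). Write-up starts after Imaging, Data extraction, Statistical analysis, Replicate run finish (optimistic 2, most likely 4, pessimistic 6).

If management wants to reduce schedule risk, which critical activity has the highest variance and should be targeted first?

Incubation

te_Run assay = (2 + 4·6 + 16)/6 = 42/6 = 7; σ²_Run assay = ((16−2)/6)² = 5.444
te_Incubation = (11 + 4·14 + 23)/6 = 90/6 = 15; σ²_Incubation = ((23−11)/6)² = 4.000
te_Imaging = (2 + 4·3 + 16)/6 = 30/6 = 5; σ²_Imaging = ((16−2)/6)² = 5.444
te_Data extraction = (1 + 4·2 + 3)/6 = 12/6 = 2; σ²_Data extraction = ((3−1)/6)² = 0.111
te_Statistical analysis = (4 + 4·6 + 8)/6 = 36/6 = 6; σ²_Statistical analysis = ((8−4)/6)² = 0.444
te_Replicate run = (4 + 4·8 + 18)/6 = 54/6 = 9; σ²_Replicate run = ((18−4)/6)² = 5.444
te_Write-up = (2 + 4·4 + 6)/6 = 24/6 = 4; σ²_Write-up = ((6−2)/6)² = 0.444

Forward pass:
ES_Run assay = 0; EF_Run assay = 7
ES_Incubation = 0; EF_Incubation = 15
ES_Imaging = 0; EF_Imaging = 5
ES_Data extraction = max(EF_Incubation=15, EF_Imaging=5) = 15; EF_Data extraction = 15+2 = 17
ES_Statistical analysis = max(EF_Run assay=7, EF_Incubation=15) = 15; EF_Statistical analysis = 15+6 = 21
ES_Replicate run = 7; EF_Replicate run = 7+9 = 16
ES_Write-up = max(EF_Imaging=5, EF_Data extraction=17, EF_Statistical analysis=21, EF_Replicate run=16) = 21; EF_Write-up = 21+4 = 25
Expected project duration μ = 25 days. Critical path: Incubation → Statistical analysis → Write-up.

Variances on critical path: σ²_Incubation=4.000, σ²_Statistical analysis=0.444, σ²_Write-up=0.444.
Largest is σ²_Incubation = 4.000.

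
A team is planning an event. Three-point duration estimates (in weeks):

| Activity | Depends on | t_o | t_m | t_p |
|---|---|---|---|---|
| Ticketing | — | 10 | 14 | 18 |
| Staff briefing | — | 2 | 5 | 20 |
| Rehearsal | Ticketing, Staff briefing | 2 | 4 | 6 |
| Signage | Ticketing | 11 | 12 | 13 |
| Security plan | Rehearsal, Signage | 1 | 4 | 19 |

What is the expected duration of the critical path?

te_Ticketing = (10 + 4·14 + 18)/6 = 84/6 = 14
te_Staff briefing = (2 + 4·5 + 20)/6 = 42/6 = 7
te_Rehearsal = (2 + 4·4 + 6)/6 = 24/6 = 4
te_Signage = (11 + 4·12 + 13)/6 = 72/6 = 12
te_Security plan = (1 + 4·4 + 19)/6 = 36/6 = 6

Forward pass:
ES_Ticketing = 0; EF_Ticketing = 14
ES_Staff briefing = 0; EF_Staff briefing = 7
ES_Rehearsal = max(EF_Ticketing=14, EF_Staff briefing=7) = 14; EF_Rehearsal = 14+4 = 18
ES_Signage = 14; EF_Signage = 14+12 = 26
ES_Security plan = max(EF_Rehearsal=18, EF_Signage=26) = 26; EF_Security plan = 26+6 = 32
Expected project duration μ = 32 weeks. Critical path: Ticketing → Signage → Security plan.

32 weeks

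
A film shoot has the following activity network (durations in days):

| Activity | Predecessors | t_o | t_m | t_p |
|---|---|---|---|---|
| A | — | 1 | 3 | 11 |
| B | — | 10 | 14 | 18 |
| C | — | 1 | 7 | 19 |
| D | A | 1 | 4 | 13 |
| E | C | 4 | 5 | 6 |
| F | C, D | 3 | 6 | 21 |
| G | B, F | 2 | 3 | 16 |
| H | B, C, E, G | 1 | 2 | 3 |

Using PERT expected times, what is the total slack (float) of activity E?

te_A = (1 + 4·3 + 11)/6 = 24/6 = 4
te_B = (10 + 4·14 + 18)/6 = 84/6 = 14
te_C = (1 + 4·7 + 19)/6 = 48/6 = 8
te_D = (1 + 4·4 + 13)/6 = 30/6 = 5
te_E = (4 + 4·5 + 6)/6 = 30/6 = 5
te_F = (3 + 4·6 + 21)/6 = 48/6 = 8
te_G = (2 + 4·3 + 16)/6 = 30/6 = 5
te_H = (1 + 4·2 + 3)/6 = 12/6 = 2

Forward pass:
ES_A = 0; EF_A = 4
ES_B = 0; EF_B = 14
ES_C = 0; EF_C = 8
ES_D = 4; EF_D = 4+5 = 9
ES_E = 8; EF_E = 8+5 = 13
ES_F = max(EF_C=8, EF_D=9) = 9; EF_F = 9+8 = 17
ES_G = max(EF_B=14, EF_F=17) = 17; EF_G = 17+5 = 22
ES_H = max(EF_B=14, EF_C=8, EF_E=13, EF_G=22) = 22; EF_H = 22+2 = 24
Expected project duration μ = 24 days. Critical path: A → D → F → G → H.

Backward pass:
LF_H = 24; LS_H = 24−2 = 22
LF_G = LS_H = 22; LS_G = 22−5 = 17
LF_F = LS_G = 17; LS_F = 17−8 = 9
LF_E = LS_H = 22; LS_E = 22−5 = 17
LF_D = LS_F = 9; LS_D = 9−5 = 4
LF_C = min(LS_E=17, LS_F=9, LS_H=22) = 9; LS_C = 9−8 = 1
LF_B = min(LS_G=17, LS_H=22) = 17; LS_B = 17−14 = 3
LF_A = LS_D = 4; LS_A = 4−4 = 0
Slack_E = LS_E − ES_E = 17 − 8 = 9

9 days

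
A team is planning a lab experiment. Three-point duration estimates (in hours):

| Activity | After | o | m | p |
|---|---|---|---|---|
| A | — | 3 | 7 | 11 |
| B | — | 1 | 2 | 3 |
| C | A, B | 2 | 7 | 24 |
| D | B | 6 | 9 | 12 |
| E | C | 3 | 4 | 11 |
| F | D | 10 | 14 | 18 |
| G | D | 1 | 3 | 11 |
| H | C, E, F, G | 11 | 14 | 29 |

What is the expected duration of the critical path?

te_A = (3 + 4·7 + 11)/6 = 42/6 = 7
te_B = (1 + 4·2 + 3)/6 = 12/6 = 2
te_C = (2 + 4·7 + 24)/6 = 54/6 = 9
te_D = (6 + 4·9 + 12)/6 = 54/6 = 9
te_E = (3 + 4·4 + 11)/6 = 30/6 = 5
te_F = (10 + 4·14 + 18)/6 = 84/6 = 14
te_G = (1 + 4·3 + 11)/6 = 24/6 = 4
te_H = (11 + 4·14 + 29)/6 = 96/6 = 16

Forward pass:
ES_A = 0; EF_A = 7
ES_B = 0; EF_B = 2
ES_C = max(EF_A=7, EF_B=2) = 7; EF_C = 7+9 = 16
ES_D = 2; EF_D = 2+9 = 11
ES_E = 16; EF_E = 16+5 = 21
ES_F = 11; EF_F = 11+14 = 25
ES_G = 11; EF_G = 11+4 = 15
ES_H = max(EF_C=16, EF_E=21, EF_F=25, EF_G=15) = 25; EF_H = 25+16 = 41
Expected project duration μ = 41 hours. Critical path: B → D → F → H.

41 hours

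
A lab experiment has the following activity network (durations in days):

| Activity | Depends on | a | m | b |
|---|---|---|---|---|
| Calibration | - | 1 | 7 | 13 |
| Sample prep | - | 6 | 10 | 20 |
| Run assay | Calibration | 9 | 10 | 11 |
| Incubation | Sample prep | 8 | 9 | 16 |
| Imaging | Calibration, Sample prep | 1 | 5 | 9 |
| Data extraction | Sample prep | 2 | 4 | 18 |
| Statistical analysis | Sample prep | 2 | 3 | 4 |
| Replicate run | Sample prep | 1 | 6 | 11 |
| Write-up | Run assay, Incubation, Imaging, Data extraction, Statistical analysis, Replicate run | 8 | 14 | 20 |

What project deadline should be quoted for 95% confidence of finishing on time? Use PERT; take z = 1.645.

te_Calibration = (1 + 4·7 + 13)/6 = 42/6 = 7; σ²_Calibration = ((13−1)/6)² = 4.000
te_Sample prep = (6 + 4·10 + 20)/6 = 66/6 = 11; σ²_Sample prep = ((20−6)/6)² = 5.444
te_Run assay = (9 + 4·10 + 11)/6 = 60/6 = 10; σ²_Run assay = ((11−9)/6)² = 0.111
te_Incubation = (8 + 4·9 + 16)/6 = 60/6 = 10; σ²_Incubation = ((16−8)/6)² = 1.778
te_Imaging = (1 + 4·5 + 9)/6 = 30/6 = 5; σ²_Imaging = ((9−1)/6)² = 1.778
te_Data extraction = (2 + 4·4 + 18)/6 = 36/6 = 6; σ²_Data extraction = ((18−2)/6)² = 7.111
te_Statistical analysis = (2 + 4·3 + 4)/6 = 18/6 = 3; σ²_Statistical analysis = ((4−2)/6)² = 0.111
te_Replicate run = (1 + 4·6 + 11)/6 = 36/6 = 6; σ²_Replicate run = ((11−1)/6)² = 2.778
te_Write-up = (8 + 4·14 + 20)/6 = 84/6 = 14; σ²_Write-up = ((20−8)/6)² = 4.000

Forward pass:
ES_Calibration = 0; EF_Calibration = 7
ES_Sample prep = 0; EF_Sample prep = 11
ES_Run assay = 7; EF_Run assay = 7+10 = 17
ES_Incubation = 11; EF_Incubation = 11+10 = 21
ES_Imaging = max(EF_Calibration=7, EF_Sample prep=11) = 11; EF_Imaging = 11+5 = 16
ES_Data extraction = 11; EF_Data extraction = 11+6 = 17
ES_Statistical analysis = 11; EF_Statistical analysis = 11+3 = 14
ES_Replicate run = 11; EF_Replicate run = 11+6 = 17
ES_Write-up = max(EF_Run assay=17, EF_Incubation=21, EF_Imaging=16, EF_Data extraction=17, EF_Statistical analysis=14, EF_Replicate run=17) = 21; EF_Write-up = 21+14 = 35
Expected project duration μ = 35 days. Critical path: Sample prep → Incubation → Write-up.

Variance along critical path = 5.444 + 1.778 + 4.000 = 11.222; σ = 3.350 days.
D = μ + z·σ = 35 + 1.645·3.350 = 40.5 days

40.5 days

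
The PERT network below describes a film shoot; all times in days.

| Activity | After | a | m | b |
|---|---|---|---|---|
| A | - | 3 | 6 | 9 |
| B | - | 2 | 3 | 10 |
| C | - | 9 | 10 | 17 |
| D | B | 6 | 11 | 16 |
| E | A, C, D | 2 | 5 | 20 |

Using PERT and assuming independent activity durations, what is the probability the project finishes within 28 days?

0.948

te_A = (3 + 4·6 + 9)/6 = 36/6 = 6; σ²_A = ((9−3)/6)² = 1.000
te_B = (2 + 4·3 + 10)/6 = 24/6 = 4; σ²_B = ((10−2)/6)² = 1.778
te_C = (9 + 4·10 + 17)/6 = 66/6 = 11; σ²_C = ((17−9)/6)² = 1.778
te_D = (6 + 4·11 + 16)/6 = 66/6 = 11; σ²_D = ((16−6)/6)² = 2.778
te_E = (2 + 4·5 + 20)/6 = 42/6 = 7; σ²_E = ((20−2)/6)² = 9.000

Forward pass:
ES_A = 0; EF_A = 6
ES_B = 0; EF_B = 4
ES_C = 0; EF_C = 11
ES_D = 4; EF_D = 4+11 = 15
ES_E = max(EF_A=6, EF_C=11, EF_D=15) = 15; EF_E = 15+7 = 22
Expected project duration μ = 22 days. Critical path: B → D → E.

Variance along critical path = 1.778 + 2.778 + 9.000 = 13.556; σ = √13.556 = 3.682 days.
Z = (28 − 22) / 3.682 = 1.630
P(T ≤ 28) = Φ(1.630) ≈ 0.948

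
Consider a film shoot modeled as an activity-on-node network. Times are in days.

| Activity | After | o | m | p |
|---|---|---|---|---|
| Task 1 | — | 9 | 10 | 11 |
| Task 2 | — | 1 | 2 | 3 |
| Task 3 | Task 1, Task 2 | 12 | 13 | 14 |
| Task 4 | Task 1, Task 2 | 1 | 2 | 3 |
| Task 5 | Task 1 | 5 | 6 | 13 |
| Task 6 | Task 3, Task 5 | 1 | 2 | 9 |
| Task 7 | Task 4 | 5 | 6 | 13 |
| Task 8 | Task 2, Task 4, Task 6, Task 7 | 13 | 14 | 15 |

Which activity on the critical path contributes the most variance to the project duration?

Task 6

te_Task 1 = (9 + 4·10 + 11)/6 = 60/6 = 10; σ²_Task 1 = ((11−9)/6)² = 0.111
te_Task 2 = (1 + 4·2 + 3)/6 = 12/6 = 2; σ²_Task 2 = ((3−1)/6)² = 0.111
te_Task 3 = (12 + 4·13 + 14)/6 = 78/6 = 13; σ²_Task 3 = ((14−12)/6)² = 0.111
te_Task 4 = (1 + 4·2 + 3)/6 = 12/6 = 2; σ²_Task 4 = ((3−1)/6)² = 0.111
te_Task 5 = (5 + 4·6 + 13)/6 = 42/6 = 7; σ²_Task 5 = ((13−5)/6)² = 1.778
te_Task 6 = (1 + 4·2 + 9)/6 = 18/6 = 3; σ²_Task 6 = ((9−1)/6)² = 1.778
te_Task 7 = (5 + 4·6 + 13)/6 = 42/6 = 7; σ²_Task 7 = ((13−5)/6)² = 1.778
te_Task 8 = (13 + 4·14 + 15)/6 = 84/6 = 14; σ²_Task 8 = ((15−13)/6)² = 0.111

Forward pass:
ES_Task 1 = 0; EF_Task 1 = 10
ES_Task 2 = 0; EF_Task 2 = 2
ES_Task 3 = max(EF_Task 1=10, EF_Task 2=2) = 10; EF_Task 3 = 10+13 = 23
ES_Task 4 = max(EF_Task 1=10, EF_Task 2=2) = 10; EF_Task 4 = 10+2 = 12
ES_Task 5 = 10; EF_Task 5 = 10+7 = 17
ES_Task 6 = max(EF_Task 3=23, EF_Task 5=17) = 23; EF_Task 6 = 23+3 = 26
ES_Task 7 = 12; EF_Task 7 = 12+7 = 19
ES_Task 8 = max(EF_Task 2=2, EF_Task 4=12, EF_Task 6=26, EF_Task 7=19) = 26; EF_Task 8 = 26+14 = 40
Expected project duration μ = 40 days. Critical path: Task 1 → Task 3 → Task 6 → Task 8.

Variances on critical path: σ²_Task 1=0.111, σ²_Task 3=0.111, σ²_Task 6=1.778, σ²_Task 8=0.111.
Largest is σ²_Task 6 = 1.778.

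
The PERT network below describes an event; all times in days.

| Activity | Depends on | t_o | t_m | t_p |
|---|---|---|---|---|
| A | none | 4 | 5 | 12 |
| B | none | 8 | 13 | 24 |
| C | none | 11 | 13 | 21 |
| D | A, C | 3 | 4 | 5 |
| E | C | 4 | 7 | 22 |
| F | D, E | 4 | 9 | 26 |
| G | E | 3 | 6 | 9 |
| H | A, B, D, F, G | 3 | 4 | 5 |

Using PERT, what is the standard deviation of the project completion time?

te_A = (4 + 4·5 + 12)/6 = 36/6 = 6; σ²_A = ((12−4)/6)² = 1.778
te_B = (8 + 4·13 + 24)/6 = 84/6 = 14; σ²_B = ((24−8)/6)² = 7.111
te_C = (11 + 4·13 + 21)/6 = 84/6 = 14; σ²_C = ((21−11)/6)² = 2.778
te_D = (3 + 4·4 + 5)/6 = 24/6 = 4; σ²_D = ((5−3)/6)² = 0.111
te_E = (4 + 4·7 + 22)/6 = 54/6 = 9; σ²_E = ((22−4)/6)² = 9.000
te_F = (4 + 4·9 + 26)/6 = 66/6 = 11; σ²_F = ((26−4)/6)² = 13.444
te_G = (3 + 4·6 + 9)/6 = 36/6 = 6; σ²_G = ((9−3)/6)² = 1.000
te_H = (3 + 4·4 + 5)/6 = 24/6 = 4; σ²_H = ((5−3)/6)² = 0.111

Forward pass:
ES_A = 0; EF_A = 6
ES_B = 0; EF_B = 14
ES_C = 0; EF_C = 14
ES_D = max(EF_A=6, EF_C=14) = 14; EF_D = 14+4 = 18
ES_E = 14; EF_E = 14+9 = 23
ES_F = max(EF_D=18, EF_E=23) = 23; EF_F = 23+11 = 34
ES_G = 23; EF_G = 23+6 = 29
ES_H = max(EF_A=6, EF_B=14, EF_D=18, EF_F=34, EF_G=29) = 34; EF_H = 34+4 = 38
Expected project duration μ = 38 days. Critical path: C → E → F → H.

Variance along critical path = 2.778 + 9.000 + 13.444 + 0.111 = 25.333
σ = √25.333 = 5.033 days

5.03 days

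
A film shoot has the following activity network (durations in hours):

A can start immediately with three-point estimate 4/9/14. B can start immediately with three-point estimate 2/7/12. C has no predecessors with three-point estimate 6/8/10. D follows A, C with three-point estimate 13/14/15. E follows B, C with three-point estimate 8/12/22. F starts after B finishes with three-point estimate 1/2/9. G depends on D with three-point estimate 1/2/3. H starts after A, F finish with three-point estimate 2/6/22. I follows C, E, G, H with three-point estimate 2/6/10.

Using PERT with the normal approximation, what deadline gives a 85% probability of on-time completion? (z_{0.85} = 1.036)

te_A = (4 + 4·9 + 14)/6 = 54/6 = 9; σ²_A = ((14−4)/6)² = 2.778
te_B = (2 + 4·7 + 12)/6 = 42/6 = 7; σ²_B = ((12−2)/6)² = 2.778
te_C = (6 + 4·8 + 10)/6 = 48/6 = 8; σ²_C = ((10−6)/6)² = 0.444
te_D = (13 + 4·14 + 15)/6 = 84/6 = 14; σ²_D = ((15−13)/6)² = 0.111
te_E = (8 + 4·12 + 22)/6 = 78/6 = 13; σ²_E = ((22−8)/6)² = 5.444
te_F = (1 + 4·2 + 9)/6 = 18/6 = 3; σ²_F = ((9−1)/6)² = 1.778
te_G = (1 + 4·2 + 3)/6 = 12/6 = 2; σ²_G = ((3−1)/6)² = 0.111
te_H = (2 + 4·6 + 22)/6 = 48/6 = 8; σ²_H = ((22−2)/6)² = 11.111
te_I = (2 + 4·6 + 10)/6 = 36/6 = 6; σ²_I = ((10−2)/6)² = 1.778

Forward pass:
ES_A = 0; EF_A = 9
ES_B = 0; EF_B = 7
ES_C = 0; EF_C = 8
ES_D = max(EF_A=9, EF_C=8) = 9; EF_D = 9+14 = 23
ES_E = max(EF_B=7, EF_C=8) = 8; EF_E = 8+13 = 21
ES_F = 7; EF_F = 7+3 = 10
ES_G = 23; EF_G = 23+2 = 25
ES_H = max(EF_A=9, EF_F=10) = 10; EF_H = 10+8 = 18
ES_I = max(EF_C=8, EF_E=21, EF_G=25, EF_H=18) = 25; EF_I = 25+6 = 31
Expected project duration μ = 31 hours. Critical path: A → D → G → I.

Variance along critical path = 2.778 + 0.111 + 0.111 + 1.778 = 4.778; σ = 2.186 hours.
D = μ + z·σ = 31 + 1.036·2.186 = 33.3 hours

33.3 hours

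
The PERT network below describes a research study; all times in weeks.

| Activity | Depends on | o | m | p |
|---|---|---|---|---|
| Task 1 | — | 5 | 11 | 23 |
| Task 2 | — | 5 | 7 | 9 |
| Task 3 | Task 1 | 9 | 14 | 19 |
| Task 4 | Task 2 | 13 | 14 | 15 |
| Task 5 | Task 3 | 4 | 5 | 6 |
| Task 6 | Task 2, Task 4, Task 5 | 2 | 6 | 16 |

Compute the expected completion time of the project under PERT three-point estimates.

te_Task 1 = (5 + 4·11 + 23)/6 = 72/6 = 12
te_Task 2 = (5 + 4·7 + 9)/6 = 42/6 = 7
te_Task 3 = (9 + 4·14 + 19)/6 = 84/6 = 14
te_Task 4 = (13 + 4·14 + 15)/6 = 84/6 = 14
te_Task 5 = (4 + 4·5 + 6)/6 = 30/6 = 5
te_Task 6 = (2 + 4·6 + 16)/6 = 42/6 = 7

Forward pass:
ES_Task 1 = 0; EF_Task 1 = 12
ES_Task 2 = 0; EF_Task 2 = 7
ES_Task 3 = 12; EF_Task 3 = 12+14 = 26
ES_Task 4 = 7; EF_Task 4 = 7+14 = 21
ES_Task 5 = 26; EF_Task 5 = 26+5 = 31
ES_Task 6 = max(EF_Task 2=7, EF_Task 4=21, EF_Task 5=31) = 31; EF_Task 6 = 31+7 = 38
Expected project duration μ = 38 weeks. Critical path: Task 1 → Task 3 → Task 5 → Task 6.

38 weeks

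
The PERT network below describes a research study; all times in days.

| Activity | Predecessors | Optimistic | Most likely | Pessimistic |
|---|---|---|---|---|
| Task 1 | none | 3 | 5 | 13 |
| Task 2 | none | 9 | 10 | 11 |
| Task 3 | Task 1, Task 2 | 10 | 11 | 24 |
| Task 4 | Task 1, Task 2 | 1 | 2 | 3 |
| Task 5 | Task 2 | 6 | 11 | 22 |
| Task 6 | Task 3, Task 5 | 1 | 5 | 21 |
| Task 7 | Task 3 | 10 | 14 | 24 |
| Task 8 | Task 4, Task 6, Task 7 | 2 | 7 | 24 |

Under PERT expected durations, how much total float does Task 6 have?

8 days

te_Task 1 = (3 + 4·5 + 13)/6 = 36/6 = 6
te_Task 2 = (9 + 4·10 + 11)/6 = 60/6 = 10
te_Task 3 = (10 + 4·11 + 24)/6 = 78/6 = 13
te_Task 4 = (1 + 4·2 + 3)/6 = 12/6 = 2
te_Task 5 = (6 + 4·11 + 22)/6 = 72/6 = 12
te_Task 6 = (1 + 4·5 + 21)/6 = 42/6 = 7
te_Task 7 = (10 + 4·14 + 24)/6 = 90/6 = 15
te_Task 8 = (2 + 4·7 + 24)/6 = 54/6 = 9

Forward pass:
ES_Task 1 = 0; EF_Task 1 = 6
ES_Task 2 = 0; EF_Task 2 = 10
ES_Task 3 = max(EF_Task 1=6, EF_Task 2=10) = 10; EF_Task 3 = 10+13 = 23
ES_Task 4 = max(EF_Task 1=6, EF_Task 2=10) = 10; EF_Task 4 = 10+2 = 12
ES_Task 5 = 10; EF_Task 5 = 10+12 = 22
ES_Task 6 = max(EF_Task 3=23, EF_Task 5=22) = 23; EF_Task 6 = 23+7 = 30
ES_Task 7 = 23; EF_Task 7 = 23+15 = 38
ES_Task 8 = max(EF_Task 4=12, EF_Task 6=30, EF_Task 7=38) = 38; EF_Task 8 = 38+9 = 47
Expected project duration μ = 47 days. Critical path: Task 2 → Task 3 → Task 7 → Task 8.

Backward pass:
LF_Task 8 = 47; LS_Task 8 = 47−9 = 38
LF_Task 7 = LS_Task 8 = 38; LS_Task 7 = 38−15 = 23
LF_Task 6 = LS_Task 8 = 38; LS_Task 6 = 38−7 = 31
LF_Task 5 = LS_Task 6 = 31; LS_Task 5 = 31−12 = 19
LF_Task 4 = LS_Task 8 = 38; LS_Task 4 = 38−2 = 36
LF_Task 3 = min(LS_Task 6=31, LS_Task 7=23) = 23; LS_Task 3 = 23−13 = 10
LF_Task 2 = min(LS_Task 3=10, LS_Task 4=36, LS_Task 5=19) = 10; LS_Task 2 = 10−10 = 0
LF_Task 1 = min(LS_Task 3=10, LS_Task 4=36) = 10; LS_Task 1 = 10−6 = 4
Slack_Task 6 = LS_Task 6 − ES_Task 6 = 31 − 23 = 8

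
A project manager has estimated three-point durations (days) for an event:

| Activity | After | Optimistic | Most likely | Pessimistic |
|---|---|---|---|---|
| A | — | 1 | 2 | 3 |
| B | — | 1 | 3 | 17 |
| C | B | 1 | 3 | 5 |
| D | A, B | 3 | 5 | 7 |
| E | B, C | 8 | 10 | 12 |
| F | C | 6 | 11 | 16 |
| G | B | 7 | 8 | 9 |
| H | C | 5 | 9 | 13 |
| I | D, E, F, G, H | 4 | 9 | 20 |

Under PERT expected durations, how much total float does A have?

12 days

te_A = (1 + 4·2 + 3)/6 = 12/6 = 2
te_B = (1 + 4·3 + 17)/6 = 30/6 = 5
te_C = (1 + 4·3 + 5)/6 = 18/6 = 3
te_D = (3 + 4·5 + 7)/6 = 30/6 = 5
te_E = (8 + 4·10 + 12)/6 = 60/6 = 10
te_F = (6 + 4·11 + 16)/6 = 66/6 = 11
te_G = (7 + 4·8 + 9)/6 = 48/6 = 8
te_H = (5 + 4·9 + 13)/6 = 54/6 = 9
te_I = (4 + 4·9 + 20)/6 = 60/6 = 10

Forward pass:
ES_A = 0; EF_A = 2
ES_B = 0; EF_B = 5
ES_C = 5; EF_C = 5+3 = 8
ES_D = max(EF_A=2, EF_B=5) = 5; EF_D = 5+5 = 10
ES_E = max(EF_B=5, EF_C=8) = 8; EF_E = 8+10 = 18
ES_F = 8; EF_F = 8+11 = 19
ES_G = 5; EF_G = 5+8 = 13
ES_H = 8; EF_H = 8+9 = 17
ES_I = max(EF_D=10, EF_E=18, EF_F=19, EF_G=13, EF_H=17) = 19; EF_I = 19+10 = 29
Expected project duration μ = 29 days. Critical path: B → C → F → I.

Backward pass:
LF_I = 29; LS_I = 29−10 = 19
LF_H = LS_I = 19; LS_H = 19−9 = 10
LF_G = LS_I = 19; LS_G = 19−8 = 11
LF_F = LS_I = 19; LS_F = 19−11 = 8
LF_E = LS_I = 19; LS_E = 19−10 = 9
LF_D = LS_I = 19; LS_D = 19−5 = 14
LF_C = min(LS_E=9, LS_F=8, LS_H=10) = 8; LS_C = 8−3 = 5
LF_B = min(LS_C=5, LS_D=14, LS_E=9, LS_G=11) = 5; LS_B = 5−5 = 0
LF_A = LS_D = 14; LS_A = 14−2 = 12
Slack_A = LS_A − ES_A = 12 − 0 = 12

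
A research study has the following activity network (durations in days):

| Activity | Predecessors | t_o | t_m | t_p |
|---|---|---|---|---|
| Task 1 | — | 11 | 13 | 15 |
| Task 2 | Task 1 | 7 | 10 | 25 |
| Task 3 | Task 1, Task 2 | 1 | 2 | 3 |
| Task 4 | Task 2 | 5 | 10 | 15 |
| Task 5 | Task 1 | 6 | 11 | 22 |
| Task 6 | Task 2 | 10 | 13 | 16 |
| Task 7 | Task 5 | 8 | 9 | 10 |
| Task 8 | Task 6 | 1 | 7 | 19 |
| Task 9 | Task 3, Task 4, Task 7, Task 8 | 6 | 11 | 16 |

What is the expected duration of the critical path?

te_Task 1 = (11 + 4·13 + 15)/6 = 78/6 = 13
te_Task 2 = (7 + 4·10 + 25)/6 = 72/6 = 12
te_Task 3 = (1 + 4·2 + 3)/6 = 12/6 = 2
te_Task 4 = (5 + 4·10 + 15)/6 = 60/6 = 10
te_Task 5 = (6 + 4·11 + 22)/6 = 72/6 = 12
te_Task 6 = (10 + 4·13 + 16)/6 = 78/6 = 13
te_Task 7 = (8 + 4·9 + 10)/6 = 54/6 = 9
te_Task 8 = (1 + 4·7 + 19)/6 = 48/6 = 8
te_Task 9 = (6 + 4·11 + 16)/6 = 66/6 = 11

Forward pass:
ES_Task 1 = 0; EF_Task 1 = 13
ES_Task 2 = 13; EF_Task 2 = 13+12 = 25
ES_Task 3 = max(EF_Task 1=13, EF_Task 2=25) = 25; EF_Task 3 = 25+2 = 27
ES_Task 4 = 25; EF_Task 4 = 25+10 = 35
ES_Task 5 = 13; EF_Task 5 = 13+12 = 25
ES_Task 6 = 25; EF_Task 6 = 25+13 = 38
ES_Task 7 = 25; EF_Task 7 = 25+9 = 34
ES_Task 8 = 38; EF_Task 8 = 38+8 = 46
ES_Task 9 = max(EF_Task 3=27, EF_Task 4=35, EF_Task 7=34, EF_Task 8=46) = 46; EF_Task 9 = 46+11 = 57
Expected project duration μ = 57 days. Critical path: Task 1 → Task 2 → Task 6 → Task 8 → Task 9.

57 days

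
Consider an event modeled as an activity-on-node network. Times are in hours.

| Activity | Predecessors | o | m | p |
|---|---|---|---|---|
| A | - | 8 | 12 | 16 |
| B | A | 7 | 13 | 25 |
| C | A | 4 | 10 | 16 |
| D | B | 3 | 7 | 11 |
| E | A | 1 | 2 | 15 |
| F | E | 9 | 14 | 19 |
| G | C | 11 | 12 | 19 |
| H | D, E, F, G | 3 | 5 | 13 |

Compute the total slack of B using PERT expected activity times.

2 hours

te_A = (8 + 4·12 + 16)/6 = 72/6 = 12
te_B = (7 + 4·13 + 25)/6 = 84/6 = 14
te_C = (4 + 4·10 + 16)/6 = 60/6 = 10
te_D = (3 + 4·7 + 11)/6 = 42/6 = 7
te_E = (1 + 4·2 + 15)/6 = 24/6 = 4
te_F = (9 + 4·14 + 19)/6 = 84/6 = 14
te_G = (11 + 4·12 + 19)/6 = 78/6 = 13
te_H = (3 + 4·5 + 13)/6 = 36/6 = 6

Forward pass:
ES_A = 0; EF_A = 12
ES_B = 12; EF_B = 12+14 = 26
ES_C = 12; EF_C = 12+10 = 22
ES_D = 26; EF_D = 26+7 = 33
ES_E = 12; EF_E = 12+4 = 16
ES_F = 16; EF_F = 16+14 = 30
ES_G = 22; EF_G = 22+13 = 35
ES_H = max(EF_D=33, EF_E=16, EF_F=30, EF_G=35) = 35; EF_H = 35+6 = 41
Expected project duration μ = 41 hours. Critical path: A → C → G → H.

Backward pass:
LF_H = 41; LS_H = 41−6 = 35
LF_G = LS_H = 35; LS_G = 35−13 = 22
LF_F = LS_H = 35; LS_F = 35−14 = 21
LF_E = min(LS_F=21, LS_H=35) = 21; LS_E = 21−4 = 17
LF_D = LS_H = 35; LS_D = 35−7 = 28
LF_C = LS_G = 22; LS_C = 22−10 = 12
LF_B = LS_D = 28; LS_B = 28−14 = 14
LF_A = min(LS_B=14, LS_C=12, LS_E=17) = 12; LS_A = 12−12 = 0
Slack_B = LS_B − ES_B = 14 − 12 = 2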